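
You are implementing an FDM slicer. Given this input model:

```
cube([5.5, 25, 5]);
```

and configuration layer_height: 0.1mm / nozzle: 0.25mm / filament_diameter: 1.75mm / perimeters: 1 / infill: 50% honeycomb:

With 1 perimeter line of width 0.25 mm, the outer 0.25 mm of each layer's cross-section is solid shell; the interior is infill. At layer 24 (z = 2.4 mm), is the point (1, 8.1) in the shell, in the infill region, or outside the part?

At z = 2.4 mm: the cube is present — its section is the full 5.5×25 rectangle. Overall, the cross-section is a single solid region. The nearest boundary edge runs (0.00, 25.00)→(0.00, 0.00); distance from the point to it = 1.00 mm. The point is inside the cross-section and 1.00 mm from the nearest boundary — more than the 0.25 mm shell width (1 × 0.25), so it's in the infill interior.

infill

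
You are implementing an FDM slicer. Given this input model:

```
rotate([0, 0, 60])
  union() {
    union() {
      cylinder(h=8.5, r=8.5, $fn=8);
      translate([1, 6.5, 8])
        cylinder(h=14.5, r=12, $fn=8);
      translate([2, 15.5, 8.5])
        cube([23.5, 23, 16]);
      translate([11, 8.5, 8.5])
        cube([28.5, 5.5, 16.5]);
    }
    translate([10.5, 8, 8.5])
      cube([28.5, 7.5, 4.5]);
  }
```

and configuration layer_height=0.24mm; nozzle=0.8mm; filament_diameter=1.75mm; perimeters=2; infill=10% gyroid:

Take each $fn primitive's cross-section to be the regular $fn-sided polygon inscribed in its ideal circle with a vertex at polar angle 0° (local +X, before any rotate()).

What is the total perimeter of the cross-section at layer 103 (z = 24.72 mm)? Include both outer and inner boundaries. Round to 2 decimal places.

68.00 mm

At z = 24.72 mm: the cylinder is absent (z outside [0, 8.5]); the cylinder at (1, 6.5) does not reach this height (z outside [8, 22.5]); the cube at (2, 15.5) is not intersected at this z (z outside [8.5, 24.5]); the cube at (11, 8.5) (footprint 28.5×5.5) is included at this height (perimeter 68.00 mm); Combining (union): only the 28.5×5.5 cube at (11, 8.5) is present, so the union is just that shape — boundary = 68.00 mm; the cube at (10.5, 8) is absent (z outside [8.5, 13]); Taking the union: only the result so far is present, so the union is just that shape — boundary = 68.00 mm; (whole slice rotated 60° about Z — lengths, areas and connectivity unchanged). Overall, the cross-section is a single solid region. Total boundary length (outer) = 68.00 mm.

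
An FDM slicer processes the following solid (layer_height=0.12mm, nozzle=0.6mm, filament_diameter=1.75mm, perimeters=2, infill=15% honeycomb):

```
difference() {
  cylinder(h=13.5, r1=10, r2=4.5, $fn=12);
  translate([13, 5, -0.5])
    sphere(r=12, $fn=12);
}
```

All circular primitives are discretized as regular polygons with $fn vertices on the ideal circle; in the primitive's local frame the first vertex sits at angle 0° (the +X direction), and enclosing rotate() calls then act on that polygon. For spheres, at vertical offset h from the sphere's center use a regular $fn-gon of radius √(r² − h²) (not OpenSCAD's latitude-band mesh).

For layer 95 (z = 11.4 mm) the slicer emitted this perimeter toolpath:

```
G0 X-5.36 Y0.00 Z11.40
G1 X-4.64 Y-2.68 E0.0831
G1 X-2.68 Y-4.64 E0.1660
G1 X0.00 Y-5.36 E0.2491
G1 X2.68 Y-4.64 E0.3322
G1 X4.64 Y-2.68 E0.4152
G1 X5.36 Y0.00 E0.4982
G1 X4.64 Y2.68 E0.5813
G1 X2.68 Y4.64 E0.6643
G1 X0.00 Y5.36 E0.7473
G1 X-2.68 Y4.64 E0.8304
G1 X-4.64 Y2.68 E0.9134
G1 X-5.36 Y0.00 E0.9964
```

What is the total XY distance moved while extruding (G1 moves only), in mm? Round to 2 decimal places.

Sum the Euclidean lengths of each G1 segment: total = 33.29 mm.

33.29 mm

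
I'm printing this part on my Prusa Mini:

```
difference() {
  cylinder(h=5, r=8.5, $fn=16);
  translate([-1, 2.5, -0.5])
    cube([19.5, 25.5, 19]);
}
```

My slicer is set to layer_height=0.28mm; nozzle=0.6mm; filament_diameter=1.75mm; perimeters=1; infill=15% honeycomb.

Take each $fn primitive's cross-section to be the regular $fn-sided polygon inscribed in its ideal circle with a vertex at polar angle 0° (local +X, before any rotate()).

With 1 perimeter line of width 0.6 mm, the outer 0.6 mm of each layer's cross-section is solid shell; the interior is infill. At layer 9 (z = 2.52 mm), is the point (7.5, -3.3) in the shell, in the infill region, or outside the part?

At z = 2.52 mm: the r=8.5 cylinder contributes a regular 16-gon of circumradius 8.5; the cube at (-1, 2.5) (footprint 19.5×25.5) is included at this height; Taking the first minus the rest: starting from the r=8.5 cylinder, the 19.5×25.5 cube at (-1, 2.5) partially overlaps it — only the 40.57 mm² overlap (of its 497.25 mm²) is removed, clipping the outline — 1 connected region. Overall, the cross-section is a single solid region. The nearest boundary edge runs (7.85, -3.25)→(6.01, -6.01); distance from the point to it = 0.27 mm. The point is inside the cross-section, 0.27 mm from the nearest boundary — within the 0.6 mm shell band (1 × 0.6).

shell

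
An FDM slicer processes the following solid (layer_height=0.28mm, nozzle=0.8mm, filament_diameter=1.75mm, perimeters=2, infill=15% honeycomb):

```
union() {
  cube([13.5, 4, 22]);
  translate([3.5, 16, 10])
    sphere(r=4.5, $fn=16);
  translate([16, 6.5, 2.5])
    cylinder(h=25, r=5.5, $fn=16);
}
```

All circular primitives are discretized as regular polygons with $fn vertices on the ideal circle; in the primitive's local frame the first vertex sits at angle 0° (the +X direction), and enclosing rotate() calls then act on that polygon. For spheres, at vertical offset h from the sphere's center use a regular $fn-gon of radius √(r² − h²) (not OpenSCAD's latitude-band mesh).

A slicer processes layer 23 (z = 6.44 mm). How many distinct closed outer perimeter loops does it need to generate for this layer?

At z = 6.44 mm: the cube (footprint 13.5×4) is included at this height; the r=4.5 sphere at (3.5, 16) slices to a regular 16-gon of circumradius 2.753 (√(r²−h²) with h=3.56 from center); the cylinder at (16, 6.5): section is a regular 16-gon, circumradius r=5.5; Combining (union): the regions partially overlap (shared area 3.22 mm²), so overlapping operands fuse into one piece — 2 connected regions. The result has 2 disconnected regions.

2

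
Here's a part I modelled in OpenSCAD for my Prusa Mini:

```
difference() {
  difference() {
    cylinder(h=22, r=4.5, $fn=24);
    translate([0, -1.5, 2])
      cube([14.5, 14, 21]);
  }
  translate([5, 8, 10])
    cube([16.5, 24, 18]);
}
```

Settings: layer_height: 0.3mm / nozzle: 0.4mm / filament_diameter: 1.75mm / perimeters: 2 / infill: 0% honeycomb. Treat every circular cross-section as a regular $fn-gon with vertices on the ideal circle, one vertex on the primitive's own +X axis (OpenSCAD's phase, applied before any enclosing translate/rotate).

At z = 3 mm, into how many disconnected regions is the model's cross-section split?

1

At z = 3 mm: the r=4.5 cylinder gives a regular 24-gon of circumradius 4.5 (constant along its height); the cube at (0, -1.5) (footprint 14.5×14) is included at this height; After the difference (first − rest): starting from the r=4.5 cylinder, the 14.5×14 cube at (0, -1.5) partially overlaps it — only the 22.31 mm² overlap (of its 203.00 mm²) is removed, clipping the outline — 1 connected region; the cube at (5, 8) is absent (z outside [10, 28]); Subtracting the remaining from the first: none of the subtracted shapes is present at this height, so the result so far is unchanged — 1 connected region. The result has 1 disconnected region.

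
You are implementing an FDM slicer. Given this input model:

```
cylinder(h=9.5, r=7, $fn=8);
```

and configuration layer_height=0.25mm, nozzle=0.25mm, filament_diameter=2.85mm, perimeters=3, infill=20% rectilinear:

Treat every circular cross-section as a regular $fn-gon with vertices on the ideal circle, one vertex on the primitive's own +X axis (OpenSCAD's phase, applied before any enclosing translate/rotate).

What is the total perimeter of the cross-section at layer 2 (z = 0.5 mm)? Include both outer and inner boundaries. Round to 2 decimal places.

At z = 0.5 mm: the r=7 cylinder contributes a regular 8-gon of circumradius 7 (perimeter = 2·8·7.000·sin(180°/8) = 42.86 mm). Overall, the cross-section is a single solid region. Total boundary length (outer) = 42.86 mm.

42.86 mm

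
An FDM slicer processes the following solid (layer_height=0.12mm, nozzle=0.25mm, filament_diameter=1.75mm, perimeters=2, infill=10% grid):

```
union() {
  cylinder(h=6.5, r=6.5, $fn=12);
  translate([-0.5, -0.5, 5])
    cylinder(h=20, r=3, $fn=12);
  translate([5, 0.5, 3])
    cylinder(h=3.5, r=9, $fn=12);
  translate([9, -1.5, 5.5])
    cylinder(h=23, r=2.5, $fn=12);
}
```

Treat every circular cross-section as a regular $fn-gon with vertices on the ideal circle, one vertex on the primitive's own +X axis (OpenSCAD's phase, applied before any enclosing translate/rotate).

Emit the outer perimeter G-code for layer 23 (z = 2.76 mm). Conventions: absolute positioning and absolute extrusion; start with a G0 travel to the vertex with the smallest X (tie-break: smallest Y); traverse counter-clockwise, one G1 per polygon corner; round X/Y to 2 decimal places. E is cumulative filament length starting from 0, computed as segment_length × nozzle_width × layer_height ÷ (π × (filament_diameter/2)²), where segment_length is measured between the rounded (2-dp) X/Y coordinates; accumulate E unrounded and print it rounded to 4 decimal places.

G0 X-6.50 Y0.00 Z2.76
G1 X-5.63 Y-3.25 E0.0420
G1 X-3.25 Y-5.63 E0.0839
G1 X0.00 Y-6.50 E0.1259
G1 X3.25 Y-5.63 E0.1679
G1 X5.63 Y-3.25 E0.2099
G1 X6.50 Y0.00 E0.2518
G1 X5.63 Y3.25 E0.2938
G1 X3.25 Y5.63 E0.3358
G1 X0.00 Y6.50 E0.3777
G1 X-3.25 Y5.63 E0.4197
G1 X-5.63 Y3.25 E0.4617
G1 X-6.50 Y0.00 E0.5036

At z = 2.76 mm: the cylinder: section is a regular 12-gon, circumradius r=6.5; the cylinder at (-0.5, -0.5) is absent (z outside [5, 25]); the cylinder at (5, 0.5) does not reach this height (z outside [3, 6.5]); the cylinder at (9, -1.5) is not intersected at this z (z outside [5.5, 28.5]); Taking the union: only the r=6.5 cylinder is present, so the union is just that shape — 1 connected region. The outline is a single polygon with 12 vertices. Extrusion per mm of travel: 0.25 × 0.12 / (π × 0.875²) = 0.012473. Accumulating E over each segment gives final E = 0.5036.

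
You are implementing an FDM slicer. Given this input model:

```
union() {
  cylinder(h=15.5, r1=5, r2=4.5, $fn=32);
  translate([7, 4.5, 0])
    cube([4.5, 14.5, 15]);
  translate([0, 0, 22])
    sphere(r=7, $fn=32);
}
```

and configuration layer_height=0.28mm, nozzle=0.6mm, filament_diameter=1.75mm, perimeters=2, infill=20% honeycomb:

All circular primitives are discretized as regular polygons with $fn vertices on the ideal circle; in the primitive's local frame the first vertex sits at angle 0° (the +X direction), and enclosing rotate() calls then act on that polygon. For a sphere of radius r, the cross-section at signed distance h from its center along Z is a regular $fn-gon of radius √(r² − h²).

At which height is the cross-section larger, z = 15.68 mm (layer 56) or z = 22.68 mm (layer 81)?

Layer 56 (z = 15.68): the cone is not intersected at this z (z outside [0, 15.5]); the cube at (7, 4.5) is not intersected at this z (z outside [0, 15]); the sphere: section is a regular 32-gon, circumradius = √(r²−h²) = √(7²−6.32²) = 3.010 (area = (32/2)·3.010²·sin(360°/32) = 28.27 mm²); Merging all regions: only the r=7 sphere is present, so the union is just that shape — area = 28.27 mm². So its area = 28.27 mm². Layer 81 (z = 22.68): the cone is absent (z outside [0, 15.5]); the cube at (7, 4.5) is absent (z outside [0, 15]); the r=7 sphere contributes a regular 32-gon of circumradius √(7²−0.68²) = 6.967 (area = (32/2)·6.967²·sin(360°/32) = 151.51 mm²); Taking the union: only the r=7 sphere is present, so the union is just that shape — area = 151.51 mm². So its area = 151.51 mm². Layer 81 is larger (151.51 vs 28.27 mm²).

layer 81 (z = 22.68 mm)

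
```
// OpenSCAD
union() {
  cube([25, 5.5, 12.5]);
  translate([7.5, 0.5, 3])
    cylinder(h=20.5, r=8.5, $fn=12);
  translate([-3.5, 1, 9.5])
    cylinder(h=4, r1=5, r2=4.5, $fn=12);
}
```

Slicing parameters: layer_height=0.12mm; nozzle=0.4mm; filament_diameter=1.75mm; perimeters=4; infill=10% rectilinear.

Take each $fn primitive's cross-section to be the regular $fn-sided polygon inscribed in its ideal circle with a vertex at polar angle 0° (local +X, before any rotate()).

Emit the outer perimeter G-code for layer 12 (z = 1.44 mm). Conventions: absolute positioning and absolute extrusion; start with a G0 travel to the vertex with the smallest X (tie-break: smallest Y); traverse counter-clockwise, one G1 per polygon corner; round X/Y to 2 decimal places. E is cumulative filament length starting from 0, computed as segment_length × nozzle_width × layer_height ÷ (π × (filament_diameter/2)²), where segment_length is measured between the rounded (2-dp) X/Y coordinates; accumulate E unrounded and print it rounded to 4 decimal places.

G0 X0.00 Y0.00 Z1.44
G1 X25.00 Y0.00 E0.4989
G1 X25.00 Y5.50 E0.6087
G1 X0.00 Y5.50 E1.1076
G1 X0.00 Y0.00 E1.2173

At z = 1.44 mm: the 25×5.5 cube contributes its full rectangle; the cylinder at (7.5, 0.5) does not reach this height (z outside [3, 23.5]); the cone at (-3.5, 1) does not reach this height (z outside [9.5, 13.5]); Merging all regions: only the 25×5.5 cube is present, so the union is just that shape — 1 connected region. The outline is a single polygon with 4 vertices. Extrusion per mm of travel: 0.4 × 0.12 / (π × 0.875²) = 0.019956. Accumulating E over each segment gives final E = 1.2173.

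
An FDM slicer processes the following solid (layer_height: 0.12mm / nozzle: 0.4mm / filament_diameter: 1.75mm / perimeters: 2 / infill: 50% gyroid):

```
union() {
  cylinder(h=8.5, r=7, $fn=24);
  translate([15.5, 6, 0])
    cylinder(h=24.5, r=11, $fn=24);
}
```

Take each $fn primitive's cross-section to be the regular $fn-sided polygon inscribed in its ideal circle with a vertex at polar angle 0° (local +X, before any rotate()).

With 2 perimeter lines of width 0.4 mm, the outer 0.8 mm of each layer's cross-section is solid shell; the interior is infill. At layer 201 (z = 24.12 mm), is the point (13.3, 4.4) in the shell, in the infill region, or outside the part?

infill

At z = 24.12 mm: the cylinder does not reach this height (z outside [0, 8.5]); the r=11 cylinder at (15.5, 6) gives a regular 24-gon of circumradius 11 (constant along its height); Combining (union): only the r=11 cylinder at (15.5, 6) is present, so the union is just that shape — 1 connected region. Overall, the cross-section is a single solid region. The nearest boundary edge runs (5.97, 0.50)→(7.72, -1.78); distance from the point to it = 8.19 mm. The point is inside the cross-section and 8.19 mm from the nearest boundary — more than the 0.8 mm shell width (2 × 0.4), so it's in the infill interior.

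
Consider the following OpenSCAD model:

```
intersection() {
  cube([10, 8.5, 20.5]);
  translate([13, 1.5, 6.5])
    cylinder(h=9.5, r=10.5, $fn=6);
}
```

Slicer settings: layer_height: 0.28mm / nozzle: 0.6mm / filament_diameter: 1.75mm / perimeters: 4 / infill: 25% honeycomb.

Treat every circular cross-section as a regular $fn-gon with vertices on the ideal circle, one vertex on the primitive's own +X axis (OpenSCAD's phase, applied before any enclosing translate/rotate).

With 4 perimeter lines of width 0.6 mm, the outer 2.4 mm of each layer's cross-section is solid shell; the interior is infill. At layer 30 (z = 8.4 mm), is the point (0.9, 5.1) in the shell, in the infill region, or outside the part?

outside

At z = 8.4 mm: the cube is present — its section is the full 10×8.5 rectangle; the r=10.5 cylinder at (13, 1.5) contributes a regular 6-gon of circumradius 10.5; Taking the intersection: the r=10.5 cylinder at (13, 1.5) partially overlaps the 10×8.5 cube; clipping to the common part keeps 48.96 mm² — 1 connected region. Overall, the cross-section is a single solid region. The nearest boundary edge runs (2.50, 1.50)→(6.54, 8.50); distance from the point to it = 3.19 mm. The point is not inside any of the regions above, so it lies outside the cross-section (3.19 mm from the nearest boundary).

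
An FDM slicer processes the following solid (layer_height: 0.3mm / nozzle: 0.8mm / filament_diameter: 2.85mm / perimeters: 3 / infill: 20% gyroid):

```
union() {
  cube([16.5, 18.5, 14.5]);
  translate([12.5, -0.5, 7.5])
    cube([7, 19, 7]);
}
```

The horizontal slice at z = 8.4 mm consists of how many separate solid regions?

At z = 8.4 mm: the 16.5×18.5 cube contributes its full rectangle; the 7×19 cube at (12.5, -0.5) contributes its full rectangle; Taking the union: the regions partially overlap (shared area 74.00 mm²), so overlapping operands fuse into one piece — 1 connected region. The result has 1 disconnected region.

1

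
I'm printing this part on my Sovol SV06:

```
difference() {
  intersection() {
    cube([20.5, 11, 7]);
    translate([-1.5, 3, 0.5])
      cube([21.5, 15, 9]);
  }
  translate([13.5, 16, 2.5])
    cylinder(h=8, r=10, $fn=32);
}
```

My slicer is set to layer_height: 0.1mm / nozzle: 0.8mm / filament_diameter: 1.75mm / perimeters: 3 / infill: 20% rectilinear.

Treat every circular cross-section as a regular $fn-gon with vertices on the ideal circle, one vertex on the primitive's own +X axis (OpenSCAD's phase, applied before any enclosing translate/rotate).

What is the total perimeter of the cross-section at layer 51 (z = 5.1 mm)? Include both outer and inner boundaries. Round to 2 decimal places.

55.88 mm

At z = 5.1 mm: the 20.5×11 cube contributes its full rectangle (perimeter 63.00 mm); the cube at (-1.5, 3) is present — its section is the full 21.5×15 rectangle (perimeter 73.00 mm); Keeping only the common overlap: the 21.5×15 cube at (-1.5, 3) partially overlaps the 20.5×11 cube; clipping to the common part keeps 160.00 mm² — boundary = 56.00 mm; the r=10 cylinder at (13.5, 16) gives a regular 32-gon of circumradius 10 (constant along its height) (perimeter = 2·32·10.000·sin(180°/32) = 62.73 mm); Taking the first minus the rest: starting from the result so far, the r=10 cylinder at (13.5, 16) partially overlaps it — only the 57.72 mm² overlap (of its 312.14 mm²) is removed, clipping the outline — boundary = 55.88 mm. Overall, the cross-section is a single solid region. Total boundary length (outer) = 55.88 mm.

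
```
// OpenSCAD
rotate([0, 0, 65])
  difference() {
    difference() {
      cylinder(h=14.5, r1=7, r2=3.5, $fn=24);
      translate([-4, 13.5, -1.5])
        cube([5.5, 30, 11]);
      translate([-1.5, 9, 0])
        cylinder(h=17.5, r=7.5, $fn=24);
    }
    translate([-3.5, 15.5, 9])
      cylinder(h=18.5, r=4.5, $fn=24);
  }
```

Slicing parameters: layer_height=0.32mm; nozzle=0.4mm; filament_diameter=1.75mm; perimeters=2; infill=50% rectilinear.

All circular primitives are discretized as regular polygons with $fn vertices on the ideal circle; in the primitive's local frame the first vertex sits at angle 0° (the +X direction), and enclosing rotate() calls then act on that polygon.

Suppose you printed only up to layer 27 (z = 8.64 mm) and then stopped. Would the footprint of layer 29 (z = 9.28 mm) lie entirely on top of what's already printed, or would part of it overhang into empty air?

entirely on top

Compare the two slices. At z = 8.64: the cone (r1=7→r2=3.5) has section circumradius 4.914 here — a regular 24-gon (area = (24/2)·4.914²·sin(360°/24) = 75.01 mm²); the cube at (-4, 13.5) (footprint 5.5×30) is included at this height (area 165.00 mm²); the r=7.5 cylinder at (-1.5, 9) gives a regular 24-gon of circumradius 7.5 (constant along its height) (area = (24/2)·7.500²·sin(360°/24) = 174.70 mm²); Taking the first minus the rest: starting from the cone (75.01 mm²), the 5.5×30 cube at (-4, 13.5) misses the remaining region (no effect); the r=7.5 cylinder at (-1.5, 9) partially overlaps it — only the 17.78 mm² overlap (of its 174.70 mm²) is removed, clipping the outline — area = 57.23 mm²; the cylinder at (-3.5, 15.5) is absent (z outside [9, 27.5]); Subtracting the remaining from the first: none of the subtracted shapes is present at this height, so that combined region is unchanged — area = 57.23 mm²; (rotated 65° about Z; rotation is an isometry so areas/perimeters/island counts are preserved). At z = 9.28: the cone contributes a regular 24-gon of circumradius 4.760 (interpolated between r1=7 and r2=3.5 at t=0.640) (area = (24/2)·4.760²·sin(360°/24) = 70.37 mm²); the cube at (-4, 13.5) (footprint 5.5×30) is included at this height (area 165.00 mm²); the cylinder at (-1.5, 9): section is a regular 24-gon, circumradius r=7.5 (area = (24/2)·7.500²·sin(360°/24) = 174.70 mm²); Subtracting the remaining from the first: starting from the cone (70.37 mm²), the 5.5×30 cube at (-4, 13.5) misses the remaining region (no effect); the r=7.5 cylinder at (-1.5, 9) partially overlaps it — only the 16.38 mm² overlap (of its 174.70 mm²) is removed, clipping the outline — area = 53.99 mm²; the r=4.5 cylinder at (-3.5, 15.5) contributes a regular 24-gon of circumradius 4.5 (area = (24/2)·4.500²·sin(360°/24) = 62.89 mm²); After the difference (first − rest): starting from the result so far (53.99 mm²), the r=4.5 cylinder at (-3.5, 15.5) misses the remaining region (no effect) — area = 53.99 mm²; (rotated 65° about Z; rotation is an isometry so areas/perimeters/island counts are preserved). Checking containment: the cross-section at z = 9.28 is a subset of the cross-section at z = 8.64.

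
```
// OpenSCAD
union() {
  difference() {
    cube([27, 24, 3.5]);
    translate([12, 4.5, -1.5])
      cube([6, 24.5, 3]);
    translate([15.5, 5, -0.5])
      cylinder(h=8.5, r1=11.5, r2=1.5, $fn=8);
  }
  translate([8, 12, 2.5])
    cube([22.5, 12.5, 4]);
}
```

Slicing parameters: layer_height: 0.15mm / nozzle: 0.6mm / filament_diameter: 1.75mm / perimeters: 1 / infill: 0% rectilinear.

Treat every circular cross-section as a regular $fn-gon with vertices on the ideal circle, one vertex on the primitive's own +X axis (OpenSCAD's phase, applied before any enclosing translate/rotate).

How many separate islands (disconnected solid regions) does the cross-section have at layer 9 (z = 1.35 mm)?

At z = 1.35 mm: the cube is present — its section is the full 27×24 rectangle; the cube at (12, 4.5) is present — its section is the full 6×24.5 rectangle; the cone at (15.5, 5) (r1=11.5→r2=1.5) has section circumradius 9.324 here — a regular 8-gon; Subtracting the remaining from the first: starting from the 27×24 cube, the 6×24.5 cube at (12, 4.5) partially overlaps it — only the 117.00 mm² overlap (of its 147.00 mm²) is removed, clipping the outline; the cone at (15.5, 5) partially overlaps it — only the 150.71 mm² overlap (of its 245.87 mm²) is removed, clipping the outline — 2 connected regions; the cube at (8, 12) is absent (z outside [2.5, 6.5]); Merging all regions: only that combined region is present, so the union is just that shape — 2 connected regions. Overall, the cross-section has 2 separate islands. Island count = 2.

2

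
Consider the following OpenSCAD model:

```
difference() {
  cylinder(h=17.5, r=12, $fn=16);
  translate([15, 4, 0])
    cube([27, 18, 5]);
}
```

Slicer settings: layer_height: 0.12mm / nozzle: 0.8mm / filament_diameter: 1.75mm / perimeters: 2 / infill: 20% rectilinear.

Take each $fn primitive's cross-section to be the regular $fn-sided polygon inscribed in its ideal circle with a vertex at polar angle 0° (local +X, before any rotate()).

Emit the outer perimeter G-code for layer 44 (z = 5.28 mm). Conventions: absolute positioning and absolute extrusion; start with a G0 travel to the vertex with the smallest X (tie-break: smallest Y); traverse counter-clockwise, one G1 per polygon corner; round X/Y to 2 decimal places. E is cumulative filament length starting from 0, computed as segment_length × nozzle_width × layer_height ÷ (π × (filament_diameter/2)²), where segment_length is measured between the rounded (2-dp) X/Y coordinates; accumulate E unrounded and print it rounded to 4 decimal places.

G0 X-12.00 Y0.00 Z5.28
G1 X-11.09 Y-4.59 E0.1868
G1 X-8.49 Y-8.49 E0.3738
G1 X-4.59 Y-11.09 E0.5609
G1 X0.00 Y-12.00 E0.7477
G1 X4.59 Y-11.09 E0.9344
G1 X8.49 Y-8.49 E1.1215
G1 X11.09 Y-4.59 E1.3086
G1 X12.00 Y0.00 E1.4954
G1 X11.09 Y4.59 E1.6821
G1 X8.49 Y8.49 E1.8692
G1 X4.59 Y11.09 E2.0563
G1 X0.00 Y12.00 E2.2430
G1 X-4.59 Y11.09 E2.4298
G1 X-8.49 Y8.49 E2.6169
G1 X-11.09 Y4.59 E2.8040
G1 X-12.00 Y0.00 E2.9907

At z = 5.28 mm: the r=12 cylinder contributes a regular 16-gon of circumradius 12; the cube at (15, 4) is absent (z outside [0, 5]); Subtracting the remaining from the first: none of the subtracted shapes is present at this height, so the r=12 cylinder is unchanged — 1 connected region. The outline is a single polygon with 16 vertices. Extrusion per mm of travel: 0.8 × 0.12 / (π × 0.875²) = 0.039912. Accumulating E over each segment gives final E = 2.9907.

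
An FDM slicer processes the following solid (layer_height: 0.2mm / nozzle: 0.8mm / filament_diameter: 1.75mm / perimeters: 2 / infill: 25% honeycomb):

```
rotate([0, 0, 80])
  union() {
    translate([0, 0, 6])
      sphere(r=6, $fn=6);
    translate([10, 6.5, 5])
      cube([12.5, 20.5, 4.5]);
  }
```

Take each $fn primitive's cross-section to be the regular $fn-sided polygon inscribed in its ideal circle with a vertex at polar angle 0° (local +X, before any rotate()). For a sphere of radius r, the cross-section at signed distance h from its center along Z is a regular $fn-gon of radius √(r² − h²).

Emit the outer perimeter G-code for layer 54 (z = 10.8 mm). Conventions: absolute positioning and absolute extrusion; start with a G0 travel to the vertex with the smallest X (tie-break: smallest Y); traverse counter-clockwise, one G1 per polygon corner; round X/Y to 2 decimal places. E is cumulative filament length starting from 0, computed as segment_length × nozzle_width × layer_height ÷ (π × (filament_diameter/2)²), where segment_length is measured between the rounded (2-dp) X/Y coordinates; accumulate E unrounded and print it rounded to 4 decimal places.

G0 X-3.38 Y-1.23 Z10.80
G1 X-0.63 Y-3.55 E0.2393
G1 X2.76 Y-2.31 E0.4794
G1 X3.38 Y1.23 E0.7185
G1 X0.63 Y3.55 E0.9578
G1 X-2.76 Y2.31 E1.1980
G1 X-3.38 Y-1.23 E1.4370

At z = 10.8 mm: the r=6 sphere slices to a regular 6-gon of circumradius 3.600 (√(r²−h²) with h=4.8 from center); the cube at (10, 6.5) is not intersected at this z (z outside [5, 9.5]); Combining (union): only the r=6 sphere is present, so the union is just that shape — 1 connected region; (rotated 80° about Z; rotation is an isometry so areas/perimeters/island counts are preserved). The outline is a single polygon with 6 vertices. Extrusion per mm of travel: 0.8 × 0.2 / (π × 0.875²) = 0.066520. Accumulating E over each segment gives final E = 1.4370.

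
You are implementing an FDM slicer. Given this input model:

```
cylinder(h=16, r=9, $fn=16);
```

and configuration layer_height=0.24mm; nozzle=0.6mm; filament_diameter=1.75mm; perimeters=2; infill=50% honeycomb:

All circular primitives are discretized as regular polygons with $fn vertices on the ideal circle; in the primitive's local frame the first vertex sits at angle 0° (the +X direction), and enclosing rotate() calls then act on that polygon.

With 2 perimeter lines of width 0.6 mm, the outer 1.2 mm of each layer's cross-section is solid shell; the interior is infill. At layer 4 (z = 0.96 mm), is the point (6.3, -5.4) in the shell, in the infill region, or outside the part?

shell

At z = 0.96 mm: the r=9 cylinder contributes a regular 16-gon of circumradius 9. Overall, the cross-section is a single solid region. The nearest boundary edge runs (6.36, -6.36)→(8.31, -3.44); distance from the point to it = 0.59 mm. The point is inside the cross-section, 0.59 mm from the nearest boundary — within the 1.2 mm shell band (2 × 0.6).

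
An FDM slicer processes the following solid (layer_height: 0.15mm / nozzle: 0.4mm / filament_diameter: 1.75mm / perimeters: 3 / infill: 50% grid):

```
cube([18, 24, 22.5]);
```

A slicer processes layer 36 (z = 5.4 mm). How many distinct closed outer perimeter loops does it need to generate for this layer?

1

At z = 5.4 mm: the 18×24 cube contributes its full rectangle. The result has 1 disconnected region.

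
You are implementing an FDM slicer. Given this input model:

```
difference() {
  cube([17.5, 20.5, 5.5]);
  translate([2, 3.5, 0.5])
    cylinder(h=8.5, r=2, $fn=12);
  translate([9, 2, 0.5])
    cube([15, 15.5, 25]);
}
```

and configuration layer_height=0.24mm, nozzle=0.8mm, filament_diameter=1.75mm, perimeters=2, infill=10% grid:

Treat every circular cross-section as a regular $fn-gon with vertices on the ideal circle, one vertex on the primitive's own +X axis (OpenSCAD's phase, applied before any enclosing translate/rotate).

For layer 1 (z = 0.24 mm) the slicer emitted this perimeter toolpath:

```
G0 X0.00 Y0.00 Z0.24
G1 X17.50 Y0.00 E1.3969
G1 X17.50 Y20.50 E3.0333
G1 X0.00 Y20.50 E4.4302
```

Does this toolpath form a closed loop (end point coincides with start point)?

no

Start point (G0): (0.00, 0.00). End point (last G1): the path does not return to the start — open.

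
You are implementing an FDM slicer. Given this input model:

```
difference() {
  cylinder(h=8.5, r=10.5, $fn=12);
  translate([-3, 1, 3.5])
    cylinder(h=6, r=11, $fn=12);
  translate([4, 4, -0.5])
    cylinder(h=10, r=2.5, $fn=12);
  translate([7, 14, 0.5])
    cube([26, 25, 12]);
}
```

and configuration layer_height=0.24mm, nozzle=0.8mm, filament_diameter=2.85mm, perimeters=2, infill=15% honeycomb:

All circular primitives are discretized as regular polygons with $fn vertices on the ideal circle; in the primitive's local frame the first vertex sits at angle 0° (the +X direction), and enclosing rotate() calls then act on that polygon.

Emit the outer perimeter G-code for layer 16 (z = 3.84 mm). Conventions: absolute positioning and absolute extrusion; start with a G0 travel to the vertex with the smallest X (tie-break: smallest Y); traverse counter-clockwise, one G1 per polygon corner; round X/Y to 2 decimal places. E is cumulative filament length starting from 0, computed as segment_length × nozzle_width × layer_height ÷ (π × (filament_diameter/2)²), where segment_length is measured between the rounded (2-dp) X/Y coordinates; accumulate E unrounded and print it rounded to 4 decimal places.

G0 X-2.43 Y-9.85 Z3.84
G1 X0.00 Y-10.50 E0.0757
G1 X5.25 Y-9.09 E0.2393
G1 X9.09 Y-5.25 E0.4028
G1 X10.50 Y0.00 E0.5664
G1 X9.09 Y5.25 E0.7300
G1 X5.25 Y9.09 E0.8934
G1 X3.45 Y9.58 E0.9496
G1 X6.53 Y6.50 E1.0807
G1 X8.00 Y1.00 E1.2520
G1 X6.53 Y-4.50 E1.4233
G1 X2.50 Y-8.53 E1.5949
G1 X-2.43 Y-9.85 E1.7485

At z = 3.84 mm: the cylinder: section is a regular 12-gon, circumradius r=10.5; the r=11 cylinder at (-3, 1) gives a regular 12-gon of circumradius 11 (constant along its height); the cylinder at (4, 4): section is a regular 12-gon, circumradius r=2.5; the cube at (7, 14) (footprint 26×25) is included at this height; Taking the first minus the rest: starting from the r=10.5 cylinder, the r=11 cylinder at (-3, 1) partially overlaps it — only the 279.63 mm² overlap (of its 363.00 mm²) is removed, clipping the outline; the r=2.5 cylinder at (4, 4) misses the remaining region (no effect); the 26×25 cube at (7, 14) misses the remaining region (no effect) — 1 connected region. The outline is a single polygon with 12 vertices. Extrusion per mm of travel: 0.8 × 0.24 / (π × 1.425²) = 0.030097. Accumulating E over each segment gives final E = 1.7485.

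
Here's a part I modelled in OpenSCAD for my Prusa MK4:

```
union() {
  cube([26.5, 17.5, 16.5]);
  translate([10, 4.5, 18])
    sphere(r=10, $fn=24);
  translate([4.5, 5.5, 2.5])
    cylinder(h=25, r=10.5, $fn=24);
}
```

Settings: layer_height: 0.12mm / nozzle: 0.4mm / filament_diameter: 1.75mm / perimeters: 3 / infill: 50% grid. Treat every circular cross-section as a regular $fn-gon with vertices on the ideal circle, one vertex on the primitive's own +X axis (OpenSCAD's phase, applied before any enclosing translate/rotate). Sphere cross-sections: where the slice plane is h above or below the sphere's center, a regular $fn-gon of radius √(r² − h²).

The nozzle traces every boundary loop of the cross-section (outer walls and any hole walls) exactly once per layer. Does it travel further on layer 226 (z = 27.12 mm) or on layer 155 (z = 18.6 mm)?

Layer 226 (z = 27.12): the cube is not intersected at this z (z outside [0, 16.5]); the r=10 sphere at (10, 4.5) contributes a regular 24-gon of circumradius √(10²−9.12²) = 4.102 (perimeter = 2·24·4.102·sin(180°/24) = 25.70 mm); the cylinder at (4.5, 5.5): section is a regular 24-gon, circumradius r=10.5 (perimeter = 2·24·10.500·sin(180°/24) = 65.79 mm); Merging all regions: the r=10 sphere at (10, 4.5) lies entirely inside the r=10.5 cylinder at (4.5, 5.5), so the union is just the r=10.5 cylinder at (4.5, 5.5) — boundary = 65.79 mm. So its perimeter = 65.79 mm. Layer 155 (z = 18.6): the cube is absent (z outside [0, 16.5]); the r=10 sphere at (10, 4.5) slices to a regular 24-gon of circumradius 9.982 (√(r²−h²) with h=0.6 from center) (perimeter = 2·24·9.982·sin(180°/24) = 62.54 mm); the cylinder at (4.5, 5.5): section is a regular 24-gon, circumradius r=10.5 (perimeter = 2·24·10.500·sin(180°/24) = 65.79 mm); Taking the union: the regions partially overlap (shared area 213.03 mm²), so the edge portions inside another operand are dropped and the merged outline is re-measured after clipping — boundary = 75.56 mm. So its perimeter = 75.56 mm. Layer 155 is larger (75.56 vs 65.79 mm).

layer 155 (z = 18.6 mm)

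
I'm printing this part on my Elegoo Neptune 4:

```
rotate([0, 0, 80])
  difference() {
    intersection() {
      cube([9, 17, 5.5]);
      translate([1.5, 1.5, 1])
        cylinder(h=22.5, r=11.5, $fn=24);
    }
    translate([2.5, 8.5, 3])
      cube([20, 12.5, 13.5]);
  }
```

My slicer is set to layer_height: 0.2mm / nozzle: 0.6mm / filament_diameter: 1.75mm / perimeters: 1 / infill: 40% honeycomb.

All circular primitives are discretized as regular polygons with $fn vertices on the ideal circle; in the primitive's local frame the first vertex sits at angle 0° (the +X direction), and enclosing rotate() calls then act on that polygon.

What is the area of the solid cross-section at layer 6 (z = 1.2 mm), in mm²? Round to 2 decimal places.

109.72 mm²

At z = 1.2 mm: the cube (footprint 9×17) is included at this height (area 153.00 mm²); the cylinder at (1.5, 1.5): section is a regular 24-gon, circumradius r=11.5 (area = (24/2)·11.500²·sin(360°/24) = 410.75 mm²); Taking the intersection: the r=11.5 cylinder at (1.5, 1.5) partially overlaps the 9×17 cube; clipping to the common part keeps 109.72 mm² — area = 109.72 mm²; the cube at (2.5, 8.5) is absent (z outside [3, 16.5]); After the difference (first − rest): none of the subtracted shapes is present at this height, so that combined region is unchanged — area = 109.72 mm²; (whole slice rotated 80° about Z — lengths, areas and connectivity unchanged). Overall, the cross-section is a single solid region. Net area = 109.72 mm².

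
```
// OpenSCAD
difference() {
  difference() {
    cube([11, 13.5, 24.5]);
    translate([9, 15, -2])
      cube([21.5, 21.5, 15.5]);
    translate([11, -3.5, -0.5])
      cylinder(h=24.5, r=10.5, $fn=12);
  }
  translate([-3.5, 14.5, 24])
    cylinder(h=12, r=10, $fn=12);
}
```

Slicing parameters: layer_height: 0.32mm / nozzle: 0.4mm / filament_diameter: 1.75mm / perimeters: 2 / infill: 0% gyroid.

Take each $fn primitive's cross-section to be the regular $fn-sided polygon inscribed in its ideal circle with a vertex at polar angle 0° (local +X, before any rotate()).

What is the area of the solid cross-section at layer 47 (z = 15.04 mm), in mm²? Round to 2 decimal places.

At z = 15.04 mm: the 11×13.5 cube contributes its full rectangle (area 148.50 mm²); the cube at (9, 15) does not reach this height (z outside [-2, 13.5]); the cylinder at (11, -3.5): section is a regular 12-gon, circumradius r=10.5 (area = (12/2)·10.500²·sin(360°/12) = 330.75 mm²); Taking the first minus the rest: starting from the 11×13.5 cube (148.50 mm²), the r=10.5 cylinder at (11, -3.5) partially overlaps it — only the 47.58 mm² overlap (of its 330.75 mm²) is removed, clipping the outline — area = 100.92 mm²; the cylinder at (-3.5, 14.5) is absent (z outside [24, 36]); After the difference (first − rest): none of the subtracted shapes is present at this height, so the result so far is unchanged — area = 100.92 mm². Overall, the cross-section is a single solid region. Net area = 100.92 mm².

100.92 mm²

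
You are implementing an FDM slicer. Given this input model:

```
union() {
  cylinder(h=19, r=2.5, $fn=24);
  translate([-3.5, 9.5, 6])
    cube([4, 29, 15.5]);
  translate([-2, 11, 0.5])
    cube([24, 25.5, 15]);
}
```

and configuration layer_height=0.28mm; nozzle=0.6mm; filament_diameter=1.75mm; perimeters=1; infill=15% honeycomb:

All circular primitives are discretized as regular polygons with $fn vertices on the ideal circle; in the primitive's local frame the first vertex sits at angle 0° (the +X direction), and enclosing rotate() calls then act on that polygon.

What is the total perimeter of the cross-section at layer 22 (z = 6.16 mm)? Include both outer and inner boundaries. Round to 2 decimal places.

124.66 mm

At z = 6.16 mm: the r=2.5 cylinder gives a regular 24-gon of circumradius 2.5 (constant along its height) (perimeter = 2·24·2.500·sin(180°/24) = 15.66 mm); the cube at (-3.5, 9.5) is present — its section is the full 4×29 rectangle (perimeter 66.00 mm); the cube at (-2, 11) (footprint 24×25.5) is included at this height (perimeter 99.00 mm); Taking the union: the regions partially overlap (shared area 63.75 mm²), so the edge portions inside another operand are dropped and the merged outline is re-measured after clipping — boundary = 124.66 mm. Overall, the cross-section has 2 separate islands. Total boundary length (outer) = 124.66 mm.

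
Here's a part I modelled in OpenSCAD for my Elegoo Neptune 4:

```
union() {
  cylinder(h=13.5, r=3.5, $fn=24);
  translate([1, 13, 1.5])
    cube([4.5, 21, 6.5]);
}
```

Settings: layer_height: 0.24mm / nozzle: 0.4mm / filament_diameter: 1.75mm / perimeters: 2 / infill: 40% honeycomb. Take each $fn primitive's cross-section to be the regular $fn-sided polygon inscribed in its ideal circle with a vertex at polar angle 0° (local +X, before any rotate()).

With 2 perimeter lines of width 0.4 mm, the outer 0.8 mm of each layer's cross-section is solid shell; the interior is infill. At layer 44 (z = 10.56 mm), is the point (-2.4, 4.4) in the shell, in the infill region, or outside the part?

outside

At z = 10.56 mm: the r=3.5 cylinder contributes a regular 24-gon of circumradius 3.5; the cube at (1, 13) is not intersected at this z (z outside [1.5, 8]); Taking the union: only the r=3.5 cylinder is present, so the union is just that shape — 1 connected region. Overall, the cross-section is a single solid region. The nearest boundary edge runs (-0.91, 3.38)→(-1.75, 3.03); distance from the point to it = 1.52 mm. The point is not inside any of the regions above, so it lies outside the cross-section (1.52 mm from the nearest boundary).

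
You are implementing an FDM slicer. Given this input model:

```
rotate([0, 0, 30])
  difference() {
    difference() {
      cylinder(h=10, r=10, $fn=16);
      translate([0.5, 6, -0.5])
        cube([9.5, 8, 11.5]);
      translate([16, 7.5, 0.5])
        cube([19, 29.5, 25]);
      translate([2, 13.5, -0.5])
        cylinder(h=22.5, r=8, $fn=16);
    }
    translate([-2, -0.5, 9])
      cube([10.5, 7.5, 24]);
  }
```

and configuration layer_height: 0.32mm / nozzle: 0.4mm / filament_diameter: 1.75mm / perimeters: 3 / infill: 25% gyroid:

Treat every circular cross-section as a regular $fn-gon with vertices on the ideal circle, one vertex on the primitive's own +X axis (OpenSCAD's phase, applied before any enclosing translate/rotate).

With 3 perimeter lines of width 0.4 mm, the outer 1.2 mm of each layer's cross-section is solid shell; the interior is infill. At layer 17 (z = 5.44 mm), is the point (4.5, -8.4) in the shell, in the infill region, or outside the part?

At z = 5.44 mm: the r=10 cylinder gives a regular 16-gon of circumradius 10 (constant along its height); the 9.5×8 cube at (0.5, 6) contributes its full rectangle; the cube at (16, 7.5) (footprint 19×29.5) is included at this height; the cylinder at (2, 13.5): section is a regular 16-gon, circumradius r=8; After the difference (first − rest): starting from the r=10 cylinder, the 9.5×8 cube at (0.5, 6) partially overlaps it — only the 19.25 mm² overlap (of its 76.00 mm²) is removed, clipping the outline; the 19×29.5 cube at (16, 7.5) misses the remaining region (no effect); the r=8 cylinder at (2, 13.5) partially overlaps it — only the 14.49 mm² overlap (of its 195.93 mm²) is removed, clipping the outline — 1 connected region; the cube at (-2, -0.5) does not reach this height (z outside [9, 33]); Taking the first minus the rest: none of the subtracted shapes is present at this height, so that combined region is unchanged — 1 connected region; (whole slice rotated 30° about Z — lengths, areas and connectivity unchanged). Overall, the cross-section is a single solid region. Undo the 30° rotation: the query point maps to (-0.303, -9.525) in the un-rotated model frame. The nearest boundary edge runs (-0.00, -10.00)→(-3.83, -9.24); distance from the point to it = 0.41 mm. The point is inside the cross-section, 0.41 mm from the nearest boundary — within the 1.2 mm shell band (3 × 0.4).

shell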